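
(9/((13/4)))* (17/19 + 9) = 6768/247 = 27.40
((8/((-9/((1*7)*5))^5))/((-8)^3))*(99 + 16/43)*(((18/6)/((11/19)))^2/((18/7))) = 567124430928125/39325689216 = 14421.22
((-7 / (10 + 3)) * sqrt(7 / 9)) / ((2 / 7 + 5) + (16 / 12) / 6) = -147 * sqrt(7) / 4511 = -0.09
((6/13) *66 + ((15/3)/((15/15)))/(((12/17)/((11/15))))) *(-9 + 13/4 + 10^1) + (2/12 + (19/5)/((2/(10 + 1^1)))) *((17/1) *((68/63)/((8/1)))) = 39283991/196560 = 199.86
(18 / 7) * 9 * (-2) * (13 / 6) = -702 / 7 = -100.29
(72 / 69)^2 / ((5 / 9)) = 5184 / 2645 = 1.96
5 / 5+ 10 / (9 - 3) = 8 / 3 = 2.67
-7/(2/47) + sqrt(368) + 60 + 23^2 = 4*sqrt(23) + 849/2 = 443.68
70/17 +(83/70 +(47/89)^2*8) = 71019111/9425990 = 7.53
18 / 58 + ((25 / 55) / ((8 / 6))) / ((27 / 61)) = 12409 / 11484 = 1.08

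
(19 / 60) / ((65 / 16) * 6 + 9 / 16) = 4 / 315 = 0.01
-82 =-82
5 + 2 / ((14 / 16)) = 7.29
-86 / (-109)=86 / 109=0.79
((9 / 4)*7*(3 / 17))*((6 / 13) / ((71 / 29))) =0.52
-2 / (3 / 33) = -22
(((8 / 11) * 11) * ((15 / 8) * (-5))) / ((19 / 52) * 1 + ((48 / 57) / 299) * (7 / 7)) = -568100 / 2789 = -203.69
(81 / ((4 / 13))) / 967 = 1053 / 3868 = 0.27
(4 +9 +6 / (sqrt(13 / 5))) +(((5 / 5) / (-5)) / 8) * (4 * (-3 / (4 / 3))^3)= 6 * sqrt(65) / 13 +9049 / 640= 17.86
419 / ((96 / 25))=10475 / 96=109.11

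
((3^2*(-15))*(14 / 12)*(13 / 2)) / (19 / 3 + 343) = -12285 / 4192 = -2.93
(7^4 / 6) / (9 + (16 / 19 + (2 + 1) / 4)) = 13034 / 345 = 37.78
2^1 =2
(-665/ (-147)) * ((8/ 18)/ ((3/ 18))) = 760/ 63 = 12.06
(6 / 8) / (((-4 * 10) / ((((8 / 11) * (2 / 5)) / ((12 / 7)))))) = -7 / 2200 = -0.00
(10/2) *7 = 35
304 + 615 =919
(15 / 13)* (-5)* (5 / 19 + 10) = -1125 / 19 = -59.21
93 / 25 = 3.72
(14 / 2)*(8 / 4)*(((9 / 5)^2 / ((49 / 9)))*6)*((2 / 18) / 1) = 972 / 175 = 5.55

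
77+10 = 87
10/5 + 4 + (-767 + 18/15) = -759.80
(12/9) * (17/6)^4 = 83521/972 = 85.93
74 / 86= 37 / 43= 0.86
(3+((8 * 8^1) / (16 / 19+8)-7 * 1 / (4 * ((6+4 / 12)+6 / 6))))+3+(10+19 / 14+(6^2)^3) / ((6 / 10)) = 20537069 / 264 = 77791.93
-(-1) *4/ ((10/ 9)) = 18/ 5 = 3.60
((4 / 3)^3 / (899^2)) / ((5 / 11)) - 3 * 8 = -2618570536 / 109107135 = -24.00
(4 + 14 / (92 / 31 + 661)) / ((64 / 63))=289681 / 73184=3.96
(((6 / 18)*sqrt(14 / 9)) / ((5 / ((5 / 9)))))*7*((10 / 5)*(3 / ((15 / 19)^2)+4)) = 9254*sqrt(14) / 6075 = 5.70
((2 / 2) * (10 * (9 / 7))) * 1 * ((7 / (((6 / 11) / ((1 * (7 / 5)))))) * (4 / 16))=231 / 4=57.75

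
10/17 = 0.59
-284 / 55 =-5.16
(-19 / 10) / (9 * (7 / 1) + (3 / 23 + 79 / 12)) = -2622 / 96205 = -0.03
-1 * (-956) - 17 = 939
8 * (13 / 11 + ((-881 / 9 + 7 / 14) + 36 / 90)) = -379396 / 495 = -766.46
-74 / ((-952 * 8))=37 / 3808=0.01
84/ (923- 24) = 84/ 899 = 0.09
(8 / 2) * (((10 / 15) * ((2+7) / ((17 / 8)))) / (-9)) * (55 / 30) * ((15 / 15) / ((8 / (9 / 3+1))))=-176 / 153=-1.15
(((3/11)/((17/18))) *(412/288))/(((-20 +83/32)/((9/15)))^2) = 711936/1450414075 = 0.00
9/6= 3/2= 1.50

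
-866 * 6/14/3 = -866/7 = -123.71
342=342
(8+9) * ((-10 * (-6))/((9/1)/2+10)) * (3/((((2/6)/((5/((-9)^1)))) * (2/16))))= -81600/29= -2813.79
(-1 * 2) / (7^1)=-2 / 7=-0.29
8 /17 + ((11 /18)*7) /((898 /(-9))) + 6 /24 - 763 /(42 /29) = -24096875 /45798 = -526.16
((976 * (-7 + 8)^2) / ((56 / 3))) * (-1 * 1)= -366 / 7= -52.29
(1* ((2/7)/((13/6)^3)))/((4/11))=1188/15379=0.08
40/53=0.75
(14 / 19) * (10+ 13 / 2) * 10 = 2310 / 19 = 121.58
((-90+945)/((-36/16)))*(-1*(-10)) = -3800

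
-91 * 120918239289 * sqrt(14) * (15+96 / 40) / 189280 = -10519886818143 * sqrt(14) / 10400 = -3784789636.65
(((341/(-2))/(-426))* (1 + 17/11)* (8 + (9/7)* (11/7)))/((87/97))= 1476437/129717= 11.38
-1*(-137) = 137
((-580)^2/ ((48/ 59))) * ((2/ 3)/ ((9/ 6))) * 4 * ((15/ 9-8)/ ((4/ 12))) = -377104400/ 27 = -13966829.63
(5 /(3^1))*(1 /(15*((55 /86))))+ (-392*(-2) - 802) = -8824 /495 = -17.83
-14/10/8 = -7/40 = -0.18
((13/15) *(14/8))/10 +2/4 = 391/600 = 0.65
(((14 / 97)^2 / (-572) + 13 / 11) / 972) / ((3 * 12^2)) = 0.00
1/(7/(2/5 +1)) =1/5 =0.20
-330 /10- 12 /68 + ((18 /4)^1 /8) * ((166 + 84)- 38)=5853 /68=86.07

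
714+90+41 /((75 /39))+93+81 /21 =161381 /175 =922.18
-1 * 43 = -43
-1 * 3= -3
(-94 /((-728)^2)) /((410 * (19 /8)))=-47 /258035960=-0.00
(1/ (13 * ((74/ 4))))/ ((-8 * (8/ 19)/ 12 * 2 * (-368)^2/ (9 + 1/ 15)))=-323/ 651389440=-0.00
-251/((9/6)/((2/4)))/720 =-251/2160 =-0.12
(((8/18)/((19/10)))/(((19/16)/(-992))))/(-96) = 19840/9747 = 2.04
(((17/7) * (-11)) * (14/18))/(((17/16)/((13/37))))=-2288/333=-6.87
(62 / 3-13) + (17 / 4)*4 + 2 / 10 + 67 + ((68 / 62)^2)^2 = 1292656978 / 13852815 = 93.31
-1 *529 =-529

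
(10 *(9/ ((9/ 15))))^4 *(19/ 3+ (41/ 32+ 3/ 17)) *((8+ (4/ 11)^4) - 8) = 17165250000000/ 248897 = 68965274.79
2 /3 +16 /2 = 26 /3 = 8.67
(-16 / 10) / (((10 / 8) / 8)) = -256 / 25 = -10.24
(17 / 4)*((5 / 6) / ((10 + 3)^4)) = 85 / 685464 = 0.00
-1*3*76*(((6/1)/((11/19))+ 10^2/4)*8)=-709536/11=-64503.27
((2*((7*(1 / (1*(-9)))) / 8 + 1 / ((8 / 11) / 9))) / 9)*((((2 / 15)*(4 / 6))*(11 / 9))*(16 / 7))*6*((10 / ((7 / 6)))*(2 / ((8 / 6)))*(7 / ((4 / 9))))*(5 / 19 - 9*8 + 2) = -57407.07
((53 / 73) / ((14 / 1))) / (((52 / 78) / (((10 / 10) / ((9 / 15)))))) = 265 / 2044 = 0.13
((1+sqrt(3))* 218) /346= 109 /173+109* sqrt(3) /173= 1.72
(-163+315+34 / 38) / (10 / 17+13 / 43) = 303365 / 1767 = 171.68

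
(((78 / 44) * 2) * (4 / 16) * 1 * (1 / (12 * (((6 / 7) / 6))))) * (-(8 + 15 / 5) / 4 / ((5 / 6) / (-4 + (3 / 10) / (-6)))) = 22113 / 3200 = 6.91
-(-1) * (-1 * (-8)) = 8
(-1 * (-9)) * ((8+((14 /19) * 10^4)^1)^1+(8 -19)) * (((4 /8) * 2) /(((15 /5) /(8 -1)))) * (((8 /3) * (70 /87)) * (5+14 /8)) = 1234297260 /551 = 2240103.92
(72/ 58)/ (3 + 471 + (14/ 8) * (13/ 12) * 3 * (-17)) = 576/ 175073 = 0.00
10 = 10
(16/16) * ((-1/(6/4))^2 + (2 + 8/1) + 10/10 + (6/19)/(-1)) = 11.13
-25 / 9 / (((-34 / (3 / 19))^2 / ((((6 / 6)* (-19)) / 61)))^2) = -225 / 1795074758416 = -0.00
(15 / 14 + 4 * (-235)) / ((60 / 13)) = -34177 / 168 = -203.43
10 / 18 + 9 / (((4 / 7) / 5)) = 2855 / 36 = 79.31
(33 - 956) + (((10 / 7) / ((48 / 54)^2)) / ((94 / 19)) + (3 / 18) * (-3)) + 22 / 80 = -97158653 / 105280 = -922.86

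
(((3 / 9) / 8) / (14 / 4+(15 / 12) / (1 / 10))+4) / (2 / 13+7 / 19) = 379639 / 49536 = 7.66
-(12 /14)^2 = -36 /49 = -0.73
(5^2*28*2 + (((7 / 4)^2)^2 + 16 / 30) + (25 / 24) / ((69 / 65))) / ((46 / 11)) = 4112133817 / 12188160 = 337.39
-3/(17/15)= -45/17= -2.65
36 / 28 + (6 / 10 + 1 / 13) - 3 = -472 / 455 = -1.04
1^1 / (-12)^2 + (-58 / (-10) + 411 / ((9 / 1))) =37061 / 720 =51.47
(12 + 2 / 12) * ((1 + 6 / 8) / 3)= 511 / 72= 7.10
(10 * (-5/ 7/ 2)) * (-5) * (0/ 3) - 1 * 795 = -795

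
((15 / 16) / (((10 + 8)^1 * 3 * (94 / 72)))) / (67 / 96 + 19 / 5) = 300 / 101473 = 0.00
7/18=0.39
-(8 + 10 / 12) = -53 / 6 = -8.83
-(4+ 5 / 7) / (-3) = 11 / 7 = 1.57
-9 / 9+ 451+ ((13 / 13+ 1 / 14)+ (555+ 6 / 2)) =14127 / 14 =1009.07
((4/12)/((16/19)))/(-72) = -19/3456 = -0.01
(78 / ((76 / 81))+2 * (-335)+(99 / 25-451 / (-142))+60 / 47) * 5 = -916895778 / 317015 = -2892.28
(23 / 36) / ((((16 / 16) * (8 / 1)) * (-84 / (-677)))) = 15571 / 24192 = 0.64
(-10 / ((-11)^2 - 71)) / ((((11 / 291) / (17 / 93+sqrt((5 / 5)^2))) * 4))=-97 / 62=-1.56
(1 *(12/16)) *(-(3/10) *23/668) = -207/26720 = -0.01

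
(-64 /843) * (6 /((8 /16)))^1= -256 /281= -0.91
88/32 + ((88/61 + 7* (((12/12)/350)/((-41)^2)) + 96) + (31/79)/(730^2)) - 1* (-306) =876743206778349/2158441906550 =406.19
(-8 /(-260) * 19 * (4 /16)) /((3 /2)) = 19 /195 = 0.10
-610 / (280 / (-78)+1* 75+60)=-4.64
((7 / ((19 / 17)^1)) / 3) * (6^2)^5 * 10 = 23984916480 / 19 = 1262364025.26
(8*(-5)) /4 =-10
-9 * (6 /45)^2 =-4 /25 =-0.16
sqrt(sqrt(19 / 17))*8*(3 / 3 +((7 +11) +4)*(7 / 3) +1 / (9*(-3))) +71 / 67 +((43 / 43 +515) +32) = 11296*17^(3 / 4)*19^(1 / 4) / 459 +36787 / 67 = 979.23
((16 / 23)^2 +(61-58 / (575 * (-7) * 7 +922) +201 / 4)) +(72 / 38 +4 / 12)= 374604522301 / 3287038836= 113.96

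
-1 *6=-6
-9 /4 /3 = -3 /4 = -0.75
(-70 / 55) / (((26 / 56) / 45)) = -17640 / 143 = -123.36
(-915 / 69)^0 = 1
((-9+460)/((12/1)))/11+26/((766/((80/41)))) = 656303/188436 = 3.48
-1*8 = -8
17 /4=4.25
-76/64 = -19/16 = -1.19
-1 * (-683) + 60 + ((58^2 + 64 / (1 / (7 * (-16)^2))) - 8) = 118787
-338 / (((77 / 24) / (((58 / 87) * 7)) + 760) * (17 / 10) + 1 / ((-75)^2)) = -60840000 / 232770407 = -0.26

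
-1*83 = -83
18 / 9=2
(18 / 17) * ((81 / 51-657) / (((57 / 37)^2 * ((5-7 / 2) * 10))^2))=-4640422636 / 8474123025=-0.55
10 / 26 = 5 / 13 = 0.38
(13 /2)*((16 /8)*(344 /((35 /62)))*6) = 1663584 /35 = 47530.97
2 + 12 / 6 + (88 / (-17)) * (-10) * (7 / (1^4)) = 6228 / 17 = 366.35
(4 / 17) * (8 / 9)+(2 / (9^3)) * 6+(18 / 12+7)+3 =96877 / 8262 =11.73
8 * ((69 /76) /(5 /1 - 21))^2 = 4761 /184832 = 0.03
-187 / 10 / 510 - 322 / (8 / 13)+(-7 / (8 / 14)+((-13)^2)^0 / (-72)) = -963991 / 1800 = -535.55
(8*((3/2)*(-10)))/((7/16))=-1920/7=-274.29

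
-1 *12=-12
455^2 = 207025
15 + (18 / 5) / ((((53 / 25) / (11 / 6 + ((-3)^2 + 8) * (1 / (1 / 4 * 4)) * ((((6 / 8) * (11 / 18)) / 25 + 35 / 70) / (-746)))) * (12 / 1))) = 15.26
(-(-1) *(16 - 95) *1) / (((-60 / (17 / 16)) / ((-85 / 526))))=-22831 / 100992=-0.23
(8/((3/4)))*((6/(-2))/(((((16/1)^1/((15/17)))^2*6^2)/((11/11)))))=-25/9248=-0.00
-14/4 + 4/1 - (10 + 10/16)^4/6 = -52188337/24576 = -2123.55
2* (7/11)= 14/11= 1.27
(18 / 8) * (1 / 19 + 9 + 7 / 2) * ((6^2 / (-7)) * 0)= 0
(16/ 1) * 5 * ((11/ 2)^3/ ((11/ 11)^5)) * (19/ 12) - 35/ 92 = 5816365/ 276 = 21073.79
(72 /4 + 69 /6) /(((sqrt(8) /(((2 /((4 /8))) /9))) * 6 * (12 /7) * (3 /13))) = 5369 * sqrt(2) /3888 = 1.95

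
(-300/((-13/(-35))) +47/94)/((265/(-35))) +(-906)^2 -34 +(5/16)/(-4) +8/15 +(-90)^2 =548339756293/661440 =829009.07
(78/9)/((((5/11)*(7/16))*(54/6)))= 4576/945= 4.84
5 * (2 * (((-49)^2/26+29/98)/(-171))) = -65570/12103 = -5.42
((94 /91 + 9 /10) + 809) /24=245983 /7280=33.79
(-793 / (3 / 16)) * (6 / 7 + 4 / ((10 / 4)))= -1091168 / 105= -10392.08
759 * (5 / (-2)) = -3795 / 2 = -1897.50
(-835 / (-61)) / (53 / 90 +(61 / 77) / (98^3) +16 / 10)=2723127283800 / 435446881609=6.25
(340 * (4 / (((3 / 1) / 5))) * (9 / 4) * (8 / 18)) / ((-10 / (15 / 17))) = -200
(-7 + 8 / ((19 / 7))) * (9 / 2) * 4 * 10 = -13860 / 19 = -729.47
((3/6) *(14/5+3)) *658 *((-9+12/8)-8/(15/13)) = -27541.69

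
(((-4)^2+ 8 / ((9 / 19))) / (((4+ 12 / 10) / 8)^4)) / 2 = 23680000 / 257049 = 92.12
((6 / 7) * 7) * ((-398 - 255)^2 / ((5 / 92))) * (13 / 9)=1019970328 / 15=67998021.87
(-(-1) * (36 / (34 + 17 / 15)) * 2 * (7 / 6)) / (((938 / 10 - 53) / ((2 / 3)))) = 350 / 8959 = 0.04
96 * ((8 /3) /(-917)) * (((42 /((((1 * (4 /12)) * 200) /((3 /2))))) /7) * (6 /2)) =-2592 /22925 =-0.11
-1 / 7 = -0.14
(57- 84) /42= -9 /14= -0.64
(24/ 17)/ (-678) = -4/ 1921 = -0.00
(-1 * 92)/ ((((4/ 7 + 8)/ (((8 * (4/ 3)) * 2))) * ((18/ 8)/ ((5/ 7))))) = -5888/ 81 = -72.69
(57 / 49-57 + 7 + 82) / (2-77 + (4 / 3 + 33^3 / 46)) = 44850 / 956921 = 0.05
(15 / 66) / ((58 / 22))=5 / 58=0.09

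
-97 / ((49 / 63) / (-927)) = 809271 / 7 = 115610.14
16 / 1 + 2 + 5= 23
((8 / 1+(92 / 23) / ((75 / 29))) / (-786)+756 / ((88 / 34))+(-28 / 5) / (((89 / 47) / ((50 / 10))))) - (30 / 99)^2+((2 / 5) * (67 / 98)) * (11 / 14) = 6711833701457 / 24194173850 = 277.42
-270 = -270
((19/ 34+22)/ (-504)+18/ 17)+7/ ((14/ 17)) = 163033/ 17136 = 9.51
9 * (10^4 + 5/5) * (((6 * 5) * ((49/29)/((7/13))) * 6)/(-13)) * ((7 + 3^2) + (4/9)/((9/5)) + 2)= -2069406920/29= -71358859.31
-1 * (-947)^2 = -896809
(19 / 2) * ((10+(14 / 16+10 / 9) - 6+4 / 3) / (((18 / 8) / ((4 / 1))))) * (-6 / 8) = -10013 / 108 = -92.71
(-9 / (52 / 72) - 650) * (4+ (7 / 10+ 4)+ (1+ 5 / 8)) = -889189 / 130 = -6839.92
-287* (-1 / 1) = 287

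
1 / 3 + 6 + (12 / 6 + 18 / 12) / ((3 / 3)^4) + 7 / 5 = 337 / 30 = 11.23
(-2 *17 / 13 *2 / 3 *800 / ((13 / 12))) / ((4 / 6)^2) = -489600 / 169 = -2897.04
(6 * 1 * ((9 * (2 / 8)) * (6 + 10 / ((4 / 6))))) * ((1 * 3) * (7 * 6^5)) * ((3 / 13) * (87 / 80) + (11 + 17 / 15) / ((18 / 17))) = 35237659149 / 65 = 542117833.06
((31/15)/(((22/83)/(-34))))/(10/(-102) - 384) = 743597/1077395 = 0.69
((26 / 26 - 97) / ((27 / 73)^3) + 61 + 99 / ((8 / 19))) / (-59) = 84045343 / 3096792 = 27.14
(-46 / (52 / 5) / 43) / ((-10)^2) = -23 / 22360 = -0.00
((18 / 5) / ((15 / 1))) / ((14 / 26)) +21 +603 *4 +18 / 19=8094357 / 3325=2434.39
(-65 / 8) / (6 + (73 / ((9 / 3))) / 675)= -131625 / 97784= -1.35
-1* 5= -5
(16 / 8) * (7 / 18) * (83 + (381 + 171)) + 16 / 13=57929 / 117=495.12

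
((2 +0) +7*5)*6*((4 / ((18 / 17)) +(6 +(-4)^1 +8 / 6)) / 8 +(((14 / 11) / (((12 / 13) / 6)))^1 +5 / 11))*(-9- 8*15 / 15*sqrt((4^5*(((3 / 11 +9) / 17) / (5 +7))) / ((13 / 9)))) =-116159.77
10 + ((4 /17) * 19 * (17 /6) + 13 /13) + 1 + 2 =80 /3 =26.67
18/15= 6/5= 1.20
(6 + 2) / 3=8 / 3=2.67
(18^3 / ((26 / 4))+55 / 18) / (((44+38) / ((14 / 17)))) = 1474669 / 163098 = 9.04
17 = 17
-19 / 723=-0.03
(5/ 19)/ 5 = 1/ 19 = 0.05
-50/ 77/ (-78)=25/ 3003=0.01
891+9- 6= 894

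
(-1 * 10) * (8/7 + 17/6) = -835/21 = -39.76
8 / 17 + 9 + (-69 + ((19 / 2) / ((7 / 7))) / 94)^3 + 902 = -36842410609369 / 112959424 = -326156.15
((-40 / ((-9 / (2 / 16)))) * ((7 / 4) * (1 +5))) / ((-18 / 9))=-35 / 12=-2.92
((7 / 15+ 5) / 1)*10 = 164 / 3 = 54.67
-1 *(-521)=521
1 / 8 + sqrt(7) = 2.77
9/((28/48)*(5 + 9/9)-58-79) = -6/89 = -0.07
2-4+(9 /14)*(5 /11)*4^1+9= 629 /77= 8.17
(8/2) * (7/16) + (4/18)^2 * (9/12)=193/108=1.79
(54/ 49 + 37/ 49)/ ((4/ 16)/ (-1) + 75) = 0.02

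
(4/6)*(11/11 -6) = -10/3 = -3.33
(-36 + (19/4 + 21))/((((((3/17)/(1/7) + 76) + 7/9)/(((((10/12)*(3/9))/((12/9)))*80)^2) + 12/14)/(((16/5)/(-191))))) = 0.15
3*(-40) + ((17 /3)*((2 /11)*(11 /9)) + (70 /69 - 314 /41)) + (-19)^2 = 5998999 /25461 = 235.62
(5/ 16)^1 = 5/ 16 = 0.31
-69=-69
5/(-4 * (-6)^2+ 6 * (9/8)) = -20/549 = -0.04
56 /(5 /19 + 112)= 1064 /2133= 0.50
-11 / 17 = -0.65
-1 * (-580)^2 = -336400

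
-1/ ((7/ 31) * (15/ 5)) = -1.48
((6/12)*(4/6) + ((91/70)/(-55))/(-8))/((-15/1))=-4439/198000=-0.02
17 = 17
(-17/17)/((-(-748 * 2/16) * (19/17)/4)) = -8/209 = -0.04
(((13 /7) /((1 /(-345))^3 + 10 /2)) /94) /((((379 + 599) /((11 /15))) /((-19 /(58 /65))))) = -14650588875 /232223458935776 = -0.00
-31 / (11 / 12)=-372 / 11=-33.82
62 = 62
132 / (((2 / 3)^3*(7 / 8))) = 3564 / 7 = 509.14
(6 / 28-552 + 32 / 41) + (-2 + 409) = -144.01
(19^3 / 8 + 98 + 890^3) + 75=5639760243 / 8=704970030.38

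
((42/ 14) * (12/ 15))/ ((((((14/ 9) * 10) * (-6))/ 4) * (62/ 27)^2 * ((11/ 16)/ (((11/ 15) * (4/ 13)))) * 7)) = -69984/ 76519625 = -0.00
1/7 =0.14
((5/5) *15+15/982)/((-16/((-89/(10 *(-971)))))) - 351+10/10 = -10679708861/30512704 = -350.01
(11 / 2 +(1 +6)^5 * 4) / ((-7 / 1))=-134467 / 14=-9604.79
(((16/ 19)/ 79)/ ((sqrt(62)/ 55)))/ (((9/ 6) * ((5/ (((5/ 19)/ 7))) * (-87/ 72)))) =-7040 * sqrt(62)/ 179470067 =-0.00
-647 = -647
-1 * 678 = -678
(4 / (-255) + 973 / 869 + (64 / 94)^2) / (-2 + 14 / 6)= 767320831 / 163167785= 4.70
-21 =-21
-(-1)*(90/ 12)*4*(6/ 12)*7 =105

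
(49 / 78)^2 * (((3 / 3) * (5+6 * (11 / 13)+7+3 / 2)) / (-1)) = -7.33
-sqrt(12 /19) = -2 * sqrt(57) /19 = -0.79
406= 406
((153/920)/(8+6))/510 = 3/128800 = 0.00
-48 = -48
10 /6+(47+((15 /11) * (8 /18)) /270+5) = 53.67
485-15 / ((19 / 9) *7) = 64370 / 133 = 483.98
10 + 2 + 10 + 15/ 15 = 23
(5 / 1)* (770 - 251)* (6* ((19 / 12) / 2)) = 49305 / 4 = 12326.25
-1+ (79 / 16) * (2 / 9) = 7 / 72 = 0.10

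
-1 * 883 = -883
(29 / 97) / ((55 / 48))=1392 / 5335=0.26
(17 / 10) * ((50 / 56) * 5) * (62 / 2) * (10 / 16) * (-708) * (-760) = 1107688125 / 14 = 79120580.36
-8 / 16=-1 / 2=-0.50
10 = 10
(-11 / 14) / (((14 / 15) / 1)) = -165 / 196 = -0.84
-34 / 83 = -0.41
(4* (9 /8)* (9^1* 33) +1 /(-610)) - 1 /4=1630223 /1220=1336.25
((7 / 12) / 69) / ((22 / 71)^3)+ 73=646113089 / 8816544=73.28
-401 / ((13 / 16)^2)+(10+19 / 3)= -299687 / 507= -591.10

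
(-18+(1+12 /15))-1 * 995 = -5056 /5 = -1011.20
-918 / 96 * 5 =-765 / 16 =-47.81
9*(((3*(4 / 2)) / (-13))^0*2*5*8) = 720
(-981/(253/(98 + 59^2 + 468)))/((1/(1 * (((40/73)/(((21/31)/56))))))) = -13127820480/18469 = -710802.99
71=71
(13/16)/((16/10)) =65/128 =0.51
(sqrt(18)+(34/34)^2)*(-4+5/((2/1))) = -9*sqrt(2)/2 -3/2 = -7.86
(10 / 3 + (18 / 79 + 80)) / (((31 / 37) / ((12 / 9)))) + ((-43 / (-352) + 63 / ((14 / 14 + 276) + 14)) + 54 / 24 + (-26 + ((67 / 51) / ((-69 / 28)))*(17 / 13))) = 24497823201433 / 225017803296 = 108.87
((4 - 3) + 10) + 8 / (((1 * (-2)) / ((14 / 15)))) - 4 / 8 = 203 / 30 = 6.77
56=56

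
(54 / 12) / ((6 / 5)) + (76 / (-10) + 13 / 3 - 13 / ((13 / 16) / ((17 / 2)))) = -8131 / 60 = -135.52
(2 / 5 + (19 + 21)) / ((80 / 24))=303 / 25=12.12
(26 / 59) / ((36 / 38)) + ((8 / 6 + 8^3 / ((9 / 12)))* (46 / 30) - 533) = 1370684 / 2655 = 516.27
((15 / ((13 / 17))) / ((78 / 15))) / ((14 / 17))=21675 / 4732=4.58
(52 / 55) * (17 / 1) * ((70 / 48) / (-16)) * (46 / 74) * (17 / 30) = -604877 / 1172160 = -0.52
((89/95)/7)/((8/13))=1157/5320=0.22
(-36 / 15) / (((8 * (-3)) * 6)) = 1 / 60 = 0.02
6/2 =3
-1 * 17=-17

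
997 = 997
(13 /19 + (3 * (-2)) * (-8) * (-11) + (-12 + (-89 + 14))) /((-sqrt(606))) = 5836 * sqrt(606) /5757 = 24.95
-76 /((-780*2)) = 19 /390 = 0.05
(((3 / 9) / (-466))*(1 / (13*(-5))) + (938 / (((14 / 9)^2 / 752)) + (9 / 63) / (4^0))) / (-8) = -185425051117 / 5088720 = -36438.45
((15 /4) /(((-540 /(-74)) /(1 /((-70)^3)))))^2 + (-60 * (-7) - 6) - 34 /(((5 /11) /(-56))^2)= -314488682323522558631 /609892416000000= -515646.16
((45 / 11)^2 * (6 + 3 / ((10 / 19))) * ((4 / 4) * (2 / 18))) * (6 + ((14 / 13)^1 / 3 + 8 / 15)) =18144 / 121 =149.95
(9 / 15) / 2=3 / 10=0.30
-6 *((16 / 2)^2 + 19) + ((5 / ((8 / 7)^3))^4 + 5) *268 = 594069351394803 / 17179869184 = 34579.39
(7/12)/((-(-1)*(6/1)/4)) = 7/18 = 0.39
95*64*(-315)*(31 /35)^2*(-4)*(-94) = -3954461184 /7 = -564923026.29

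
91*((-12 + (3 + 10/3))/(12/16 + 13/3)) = -6188/61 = -101.44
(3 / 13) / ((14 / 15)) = 45 / 182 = 0.25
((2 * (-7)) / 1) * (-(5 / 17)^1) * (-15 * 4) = -247.06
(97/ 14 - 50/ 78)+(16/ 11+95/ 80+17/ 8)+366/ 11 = 2129839/ 48048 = 44.33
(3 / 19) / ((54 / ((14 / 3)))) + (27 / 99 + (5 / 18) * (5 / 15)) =4277 / 11286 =0.38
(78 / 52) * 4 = 6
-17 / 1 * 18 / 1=-306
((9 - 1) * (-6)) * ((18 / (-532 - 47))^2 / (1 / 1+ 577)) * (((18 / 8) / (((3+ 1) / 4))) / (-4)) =0.00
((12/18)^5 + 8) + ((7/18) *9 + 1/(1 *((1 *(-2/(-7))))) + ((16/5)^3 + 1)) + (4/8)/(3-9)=5931187/121500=48.82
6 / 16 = 3 / 8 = 0.38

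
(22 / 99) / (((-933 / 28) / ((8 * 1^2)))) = -448 / 8397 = -0.05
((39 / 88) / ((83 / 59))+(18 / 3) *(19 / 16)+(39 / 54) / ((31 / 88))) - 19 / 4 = 4.74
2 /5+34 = 172 /5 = 34.40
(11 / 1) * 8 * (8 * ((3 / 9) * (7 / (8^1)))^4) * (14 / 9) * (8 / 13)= 184877 / 37908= 4.88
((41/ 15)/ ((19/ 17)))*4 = 2788/ 285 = 9.78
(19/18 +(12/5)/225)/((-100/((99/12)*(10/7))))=-26389/210000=-0.13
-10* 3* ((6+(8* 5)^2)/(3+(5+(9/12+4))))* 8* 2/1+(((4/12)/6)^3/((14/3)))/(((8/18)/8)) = -1554094063/25704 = -60461.18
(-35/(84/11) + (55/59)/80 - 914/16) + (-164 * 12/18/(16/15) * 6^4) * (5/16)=-117738125/2832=-41574.20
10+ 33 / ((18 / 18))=43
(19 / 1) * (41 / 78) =779 / 78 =9.99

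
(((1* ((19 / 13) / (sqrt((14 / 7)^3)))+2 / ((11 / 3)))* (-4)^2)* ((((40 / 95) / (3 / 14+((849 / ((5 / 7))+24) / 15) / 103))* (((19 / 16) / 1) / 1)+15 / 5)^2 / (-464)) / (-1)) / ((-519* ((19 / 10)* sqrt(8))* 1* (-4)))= 19870838405 / 1015387942473372+1806439855* sqrt(2) / 123669044275603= 0.00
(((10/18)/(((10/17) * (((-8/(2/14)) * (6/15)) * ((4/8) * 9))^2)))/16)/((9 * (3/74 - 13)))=-15725/315707341824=-0.00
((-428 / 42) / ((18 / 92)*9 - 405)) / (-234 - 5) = -9844 / 93097431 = -0.00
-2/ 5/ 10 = -1/ 25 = -0.04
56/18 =28/9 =3.11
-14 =-14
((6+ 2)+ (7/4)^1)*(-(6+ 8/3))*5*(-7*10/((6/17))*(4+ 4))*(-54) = -36199800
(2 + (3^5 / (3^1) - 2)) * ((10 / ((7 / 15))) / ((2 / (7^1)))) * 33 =200475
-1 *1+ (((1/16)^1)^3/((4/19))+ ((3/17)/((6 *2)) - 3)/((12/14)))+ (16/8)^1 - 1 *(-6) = 3.52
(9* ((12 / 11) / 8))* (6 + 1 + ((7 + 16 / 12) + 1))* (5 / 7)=315 / 22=14.32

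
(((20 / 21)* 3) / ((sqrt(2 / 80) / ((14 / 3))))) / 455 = 16* sqrt(10) / 273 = 0.19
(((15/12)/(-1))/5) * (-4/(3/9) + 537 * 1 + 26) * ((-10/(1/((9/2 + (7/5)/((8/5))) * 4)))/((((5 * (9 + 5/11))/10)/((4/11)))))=118465/52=2278.17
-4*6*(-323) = 7752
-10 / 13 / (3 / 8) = -80 / 39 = -2.05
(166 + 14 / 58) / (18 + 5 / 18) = 86778 / 9541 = 9.10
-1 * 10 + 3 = -7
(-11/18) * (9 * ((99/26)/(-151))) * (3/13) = 3267/102076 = 0.03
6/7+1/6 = 43/42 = 1.02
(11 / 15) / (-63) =-11 / 945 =-0.01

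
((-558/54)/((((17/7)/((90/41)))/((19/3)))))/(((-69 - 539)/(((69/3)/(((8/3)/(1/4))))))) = 74865/356864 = 0.21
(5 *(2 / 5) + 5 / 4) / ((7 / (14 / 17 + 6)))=377 / 119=3.17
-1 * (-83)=83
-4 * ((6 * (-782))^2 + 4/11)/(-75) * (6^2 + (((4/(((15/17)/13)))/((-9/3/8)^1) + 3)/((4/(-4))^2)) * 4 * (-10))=10814053613248/1485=7282190985.35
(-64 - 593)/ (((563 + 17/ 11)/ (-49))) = 39347/ 690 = 57.02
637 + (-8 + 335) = 964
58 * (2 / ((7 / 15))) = 1740 / 7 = 248.57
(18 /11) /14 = 9 /77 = 0.12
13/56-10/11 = -417/616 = -0.68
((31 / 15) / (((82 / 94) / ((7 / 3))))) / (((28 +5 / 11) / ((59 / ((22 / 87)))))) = 17450489 / 384990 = 45.33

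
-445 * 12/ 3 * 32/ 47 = -56960/ 47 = -1211.91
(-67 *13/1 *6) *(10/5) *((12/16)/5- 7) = 357981/5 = 71596.20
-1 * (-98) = 98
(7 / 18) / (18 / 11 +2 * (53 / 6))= 11 / 546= 0.02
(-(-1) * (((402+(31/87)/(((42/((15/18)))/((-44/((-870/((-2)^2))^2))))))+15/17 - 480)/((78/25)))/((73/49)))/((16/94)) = -6127934047795/62868598416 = -97.47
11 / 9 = 1.22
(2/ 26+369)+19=5045/ 13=388.08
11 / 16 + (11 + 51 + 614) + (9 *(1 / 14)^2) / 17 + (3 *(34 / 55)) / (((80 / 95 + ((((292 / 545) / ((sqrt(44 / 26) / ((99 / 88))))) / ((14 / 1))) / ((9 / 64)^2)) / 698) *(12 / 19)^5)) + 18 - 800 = -898854438738938929182963 / 10778270203060946231296 - 295390791889998413 *sqrt(286) / 80060680529939501568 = -83.46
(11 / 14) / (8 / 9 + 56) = 99 / 7168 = 0.01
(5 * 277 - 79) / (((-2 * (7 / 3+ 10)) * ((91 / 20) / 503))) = -19707540 / 3367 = -5853.15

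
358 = 358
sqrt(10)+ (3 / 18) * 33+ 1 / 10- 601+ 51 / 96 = -95179 / 160+ sqrt(10) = -591.71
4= 4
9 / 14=0.64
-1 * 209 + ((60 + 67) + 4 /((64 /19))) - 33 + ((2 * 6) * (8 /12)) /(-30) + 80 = -8179 /240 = -34.08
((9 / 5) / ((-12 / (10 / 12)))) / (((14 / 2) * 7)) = -1 / 392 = -0.00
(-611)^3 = -228099131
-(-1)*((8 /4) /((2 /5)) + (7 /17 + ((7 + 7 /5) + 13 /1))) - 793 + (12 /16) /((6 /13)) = -519903 /680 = -764.56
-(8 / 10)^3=-64 / 125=-0.51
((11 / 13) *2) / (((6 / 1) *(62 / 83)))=913 / 2418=0.38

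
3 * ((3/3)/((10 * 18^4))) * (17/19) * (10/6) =17/3989088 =0.00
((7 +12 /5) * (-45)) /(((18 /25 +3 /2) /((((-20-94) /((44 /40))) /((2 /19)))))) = 76351500 /407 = 187595.82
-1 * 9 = -9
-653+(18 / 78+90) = -7316 / 13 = -562.77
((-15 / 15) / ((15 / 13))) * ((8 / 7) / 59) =-104 / 6195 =-0.02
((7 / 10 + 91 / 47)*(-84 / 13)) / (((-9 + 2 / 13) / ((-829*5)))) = -43139502 / 5405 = -7981.41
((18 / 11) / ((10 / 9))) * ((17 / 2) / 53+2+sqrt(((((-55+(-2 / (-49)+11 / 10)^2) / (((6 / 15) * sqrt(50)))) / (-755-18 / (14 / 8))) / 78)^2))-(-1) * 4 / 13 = 348111513 * sqrt(2) / 1051021972000+264457 / 75790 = 3.49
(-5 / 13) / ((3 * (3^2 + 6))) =-0.01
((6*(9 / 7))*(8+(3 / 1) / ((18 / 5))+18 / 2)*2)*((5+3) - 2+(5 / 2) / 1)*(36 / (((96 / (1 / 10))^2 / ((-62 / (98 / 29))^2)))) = 13231058571 / 430259200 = 30.75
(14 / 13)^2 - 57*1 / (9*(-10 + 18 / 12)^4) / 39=147327092 / 127035441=1.16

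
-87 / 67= -1.30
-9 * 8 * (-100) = 7200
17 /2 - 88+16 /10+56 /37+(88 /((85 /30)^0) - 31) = -19.39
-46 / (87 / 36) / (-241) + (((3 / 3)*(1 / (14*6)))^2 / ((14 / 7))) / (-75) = 584229811 / 7397157600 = 0.08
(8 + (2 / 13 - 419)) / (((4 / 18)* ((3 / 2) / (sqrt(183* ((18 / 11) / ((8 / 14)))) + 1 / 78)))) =-48069* sqrt(28182) / 286 - 5341 / 338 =-28231.12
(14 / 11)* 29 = 406 / 11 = 36.91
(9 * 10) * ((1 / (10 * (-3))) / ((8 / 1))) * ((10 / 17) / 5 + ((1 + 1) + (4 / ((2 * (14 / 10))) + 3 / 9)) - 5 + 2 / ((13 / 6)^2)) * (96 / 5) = 502752 / 100555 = 5.00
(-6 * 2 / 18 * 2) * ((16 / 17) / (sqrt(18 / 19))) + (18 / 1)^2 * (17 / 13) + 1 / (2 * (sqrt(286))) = -32 * sqrt(38) / 153 + sqrt(286) / 572 + 5508 / 13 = 422.43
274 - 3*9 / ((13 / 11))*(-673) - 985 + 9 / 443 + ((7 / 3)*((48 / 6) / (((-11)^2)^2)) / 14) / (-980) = 908807454626626 / 61973376465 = 14664.48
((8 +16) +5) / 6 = 29 / 6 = 4.83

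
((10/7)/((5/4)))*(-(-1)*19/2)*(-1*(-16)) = 1216/7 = 173.71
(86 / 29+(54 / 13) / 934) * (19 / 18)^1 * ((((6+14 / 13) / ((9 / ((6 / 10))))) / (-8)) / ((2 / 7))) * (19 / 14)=-4341547367 / 4943736720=-0.88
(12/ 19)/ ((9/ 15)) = 20/ 19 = 1.05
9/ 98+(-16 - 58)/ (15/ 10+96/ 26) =-187337/ 13230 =-14.16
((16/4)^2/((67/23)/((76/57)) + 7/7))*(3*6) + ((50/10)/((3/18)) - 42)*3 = 15948/293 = 54.43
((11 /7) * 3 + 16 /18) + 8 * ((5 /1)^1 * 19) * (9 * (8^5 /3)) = 4706795873 /63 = 74711045.60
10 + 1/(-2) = 19/2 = 9.50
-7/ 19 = -0.37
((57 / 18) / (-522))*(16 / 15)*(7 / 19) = -28 / 11745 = -0.00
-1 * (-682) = 682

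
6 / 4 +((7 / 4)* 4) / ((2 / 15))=54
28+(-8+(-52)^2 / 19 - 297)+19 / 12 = -30347 / 228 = -133.10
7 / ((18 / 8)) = 28 / 9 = 3.11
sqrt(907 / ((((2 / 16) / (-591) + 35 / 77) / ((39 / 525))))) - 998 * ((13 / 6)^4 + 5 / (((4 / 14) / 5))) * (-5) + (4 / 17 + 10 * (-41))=546196.08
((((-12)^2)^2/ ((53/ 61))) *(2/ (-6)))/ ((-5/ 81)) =34152192/ 265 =128876.20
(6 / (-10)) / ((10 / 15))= -9 / 10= -0.90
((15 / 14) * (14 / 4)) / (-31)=-15 / 124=-0.12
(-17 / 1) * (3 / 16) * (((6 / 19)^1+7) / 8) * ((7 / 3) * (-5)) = 82705 / 2432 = 34.01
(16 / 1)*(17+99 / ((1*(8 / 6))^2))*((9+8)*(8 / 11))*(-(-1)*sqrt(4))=316336 / 11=28757.82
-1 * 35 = -35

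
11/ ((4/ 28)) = 77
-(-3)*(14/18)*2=14/3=4.67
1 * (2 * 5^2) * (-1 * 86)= -4300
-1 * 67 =-67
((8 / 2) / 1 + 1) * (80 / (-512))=-25 / 32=-0.78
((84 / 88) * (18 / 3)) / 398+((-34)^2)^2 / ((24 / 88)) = 64355269277 / 13134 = 4899898.68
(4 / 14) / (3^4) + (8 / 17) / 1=4570 / 9639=0.47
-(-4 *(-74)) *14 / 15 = -4144 / 15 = -276.27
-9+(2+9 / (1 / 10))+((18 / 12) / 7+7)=1263 / 14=90.21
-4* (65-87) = 88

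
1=1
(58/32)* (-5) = -145/16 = -9.06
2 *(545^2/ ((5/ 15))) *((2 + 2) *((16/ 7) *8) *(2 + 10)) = 10949529600/ 7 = 1564218514.29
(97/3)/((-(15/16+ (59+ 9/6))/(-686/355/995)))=1064672/1041660525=0.00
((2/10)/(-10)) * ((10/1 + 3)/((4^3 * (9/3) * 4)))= -13/38400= -0.00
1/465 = 0.00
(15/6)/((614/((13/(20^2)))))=13/98240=0.00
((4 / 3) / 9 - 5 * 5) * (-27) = 671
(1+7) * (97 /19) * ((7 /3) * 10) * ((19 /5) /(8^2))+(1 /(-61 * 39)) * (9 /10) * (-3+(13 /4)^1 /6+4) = 10768829 /190320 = 56.58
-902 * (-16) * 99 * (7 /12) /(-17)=-833448 /17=-49026.35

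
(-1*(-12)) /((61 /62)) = 744 /61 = 12.20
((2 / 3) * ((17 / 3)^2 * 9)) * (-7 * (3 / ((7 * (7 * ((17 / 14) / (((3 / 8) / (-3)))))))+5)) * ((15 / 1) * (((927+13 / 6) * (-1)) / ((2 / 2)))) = 1126400875 / 12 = 93866739.58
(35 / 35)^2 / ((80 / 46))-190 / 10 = -737 / 40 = -18.42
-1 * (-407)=407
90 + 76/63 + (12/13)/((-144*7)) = 298789/3276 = 91.21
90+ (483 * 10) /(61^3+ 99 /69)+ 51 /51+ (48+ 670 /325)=23937432787 /169669370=141.08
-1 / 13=-0.08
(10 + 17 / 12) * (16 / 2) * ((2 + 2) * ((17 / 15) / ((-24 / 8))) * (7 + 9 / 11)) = -1079.02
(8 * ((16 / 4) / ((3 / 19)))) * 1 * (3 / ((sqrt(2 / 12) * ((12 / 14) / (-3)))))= -2128 * sqrt(6)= -5212.51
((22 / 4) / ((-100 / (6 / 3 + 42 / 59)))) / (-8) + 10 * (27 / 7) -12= 26.59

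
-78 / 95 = -0.82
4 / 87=0.05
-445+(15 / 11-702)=-12602 / 11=-1145.64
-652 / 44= -163 / 11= -14.82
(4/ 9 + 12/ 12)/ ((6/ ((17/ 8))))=221/ 432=0.51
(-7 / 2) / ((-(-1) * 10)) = -7 / 20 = -0.35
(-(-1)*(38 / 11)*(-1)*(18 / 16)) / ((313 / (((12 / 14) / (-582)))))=171 / 9351188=0.00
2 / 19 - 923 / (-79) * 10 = 175528 / 1501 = 116.94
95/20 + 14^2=200.75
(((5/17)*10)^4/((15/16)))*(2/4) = 10000000/250563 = 39.91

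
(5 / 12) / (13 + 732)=1 / 1788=0.00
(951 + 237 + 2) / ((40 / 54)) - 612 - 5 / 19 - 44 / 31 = 1169539 / 1178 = 992.82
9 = 9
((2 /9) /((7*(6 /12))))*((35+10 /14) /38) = 500 /8379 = 0.06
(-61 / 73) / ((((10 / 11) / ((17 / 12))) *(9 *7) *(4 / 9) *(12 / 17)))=-193919 / 2943360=-0.07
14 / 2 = 7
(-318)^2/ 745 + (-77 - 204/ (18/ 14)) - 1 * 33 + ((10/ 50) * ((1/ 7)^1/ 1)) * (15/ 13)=-27029213/ 203385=-132.90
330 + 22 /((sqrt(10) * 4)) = 11 * sqrt(10) /20 + 330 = 331.74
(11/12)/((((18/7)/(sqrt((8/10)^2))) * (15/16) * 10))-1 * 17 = -171817/10125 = -16.97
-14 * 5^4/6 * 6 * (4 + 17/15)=-134750/3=-44916.67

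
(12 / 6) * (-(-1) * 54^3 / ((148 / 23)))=1810836 / 37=48941.51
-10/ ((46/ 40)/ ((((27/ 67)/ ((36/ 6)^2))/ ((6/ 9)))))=-225/ 1541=-0.15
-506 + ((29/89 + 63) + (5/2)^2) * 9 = 42785/356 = 120.18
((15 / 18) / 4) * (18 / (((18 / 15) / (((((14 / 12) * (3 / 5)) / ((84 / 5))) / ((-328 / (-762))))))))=3175 / 10496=0.30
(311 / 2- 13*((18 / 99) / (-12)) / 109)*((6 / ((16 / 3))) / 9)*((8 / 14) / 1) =279670 / 25179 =11.11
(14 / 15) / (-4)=-7 / 30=-0.23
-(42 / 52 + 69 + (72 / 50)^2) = -1168071 / 16250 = -71.88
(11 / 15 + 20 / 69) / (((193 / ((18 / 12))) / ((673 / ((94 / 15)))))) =712707 / 834532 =0.85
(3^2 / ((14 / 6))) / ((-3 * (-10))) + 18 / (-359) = 1971 / 25130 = 0.08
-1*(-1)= 1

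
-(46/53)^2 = -2116/2809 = -0.75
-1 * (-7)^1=7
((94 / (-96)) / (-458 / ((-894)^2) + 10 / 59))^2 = 34110440056234161 / 1015145751267904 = 33.60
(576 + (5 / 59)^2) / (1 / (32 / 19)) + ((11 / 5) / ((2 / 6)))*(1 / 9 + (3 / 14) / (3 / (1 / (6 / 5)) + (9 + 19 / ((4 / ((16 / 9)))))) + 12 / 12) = 2571470882719 / 2630612586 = 977.52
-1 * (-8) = 8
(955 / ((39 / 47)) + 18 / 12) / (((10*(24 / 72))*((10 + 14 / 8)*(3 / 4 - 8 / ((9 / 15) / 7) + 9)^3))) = -155324736 / 3082577567485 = -0.00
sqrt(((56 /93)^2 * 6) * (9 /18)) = 56 * sqrt(3) /93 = 1.04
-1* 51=-51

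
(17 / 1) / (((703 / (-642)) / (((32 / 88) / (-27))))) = 14552 / 69597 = 0.21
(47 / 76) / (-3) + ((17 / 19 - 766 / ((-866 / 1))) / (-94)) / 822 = -43684909 / 211894612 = -0.21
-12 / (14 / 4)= -24 / 7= -3.43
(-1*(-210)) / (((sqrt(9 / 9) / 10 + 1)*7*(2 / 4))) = 600 / 11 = 54.55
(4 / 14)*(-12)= -24 / 7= -3.43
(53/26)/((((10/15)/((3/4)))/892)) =106371/52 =2045.60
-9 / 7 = -1.29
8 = 8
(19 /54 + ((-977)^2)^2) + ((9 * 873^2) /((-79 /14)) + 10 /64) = 62189706793442521 /68256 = 911124396293.99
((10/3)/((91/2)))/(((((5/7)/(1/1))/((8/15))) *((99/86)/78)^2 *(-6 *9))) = -6153472/1323135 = -4.65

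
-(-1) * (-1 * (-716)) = 716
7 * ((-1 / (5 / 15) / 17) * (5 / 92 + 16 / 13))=-32277 / 20332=-1.59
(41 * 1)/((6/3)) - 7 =27/2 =13.50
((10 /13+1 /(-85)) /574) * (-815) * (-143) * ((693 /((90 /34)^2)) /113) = 31182063 /231650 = 134.61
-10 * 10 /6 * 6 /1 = -100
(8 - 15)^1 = -7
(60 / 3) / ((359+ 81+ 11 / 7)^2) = 980 / 9554281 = 0.00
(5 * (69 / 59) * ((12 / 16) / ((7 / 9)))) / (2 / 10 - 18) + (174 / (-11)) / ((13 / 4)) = -5.18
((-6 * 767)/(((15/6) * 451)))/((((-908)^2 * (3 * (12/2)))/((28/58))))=-5369/40436867460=-0.00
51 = 51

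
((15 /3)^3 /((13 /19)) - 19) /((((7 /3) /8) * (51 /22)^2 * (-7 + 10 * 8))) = 1177088 /822783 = 1.43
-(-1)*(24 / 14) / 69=4 / 161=0.02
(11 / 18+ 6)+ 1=137 / 18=7.61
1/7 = 0.14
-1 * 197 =-197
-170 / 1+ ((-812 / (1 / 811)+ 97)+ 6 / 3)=-658603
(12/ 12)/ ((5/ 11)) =2.20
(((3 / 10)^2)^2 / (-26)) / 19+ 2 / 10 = 987919 / 4940000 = 0.20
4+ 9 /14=65 /14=4.64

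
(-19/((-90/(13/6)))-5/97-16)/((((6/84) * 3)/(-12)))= 11435494/13095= 873.27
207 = 207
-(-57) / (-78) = -19 / 26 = -0.73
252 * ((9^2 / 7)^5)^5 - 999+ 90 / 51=315411042687990934594314208168683603298947380124459 / 3256880933469629044817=96844511399431604339227490000.00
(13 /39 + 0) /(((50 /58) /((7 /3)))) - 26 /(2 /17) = -49522 /225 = -220.10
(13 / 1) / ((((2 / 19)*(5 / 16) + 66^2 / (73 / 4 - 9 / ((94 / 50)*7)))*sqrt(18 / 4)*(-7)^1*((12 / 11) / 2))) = -251235556*sqrt(2) / 54901663551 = -0.01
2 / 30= 1 / 15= 0.07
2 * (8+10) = 36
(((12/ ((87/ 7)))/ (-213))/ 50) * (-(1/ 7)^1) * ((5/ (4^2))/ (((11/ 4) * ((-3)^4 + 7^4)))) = 1/ 1686444540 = 0.00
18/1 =18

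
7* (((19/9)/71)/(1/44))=5852/639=9.16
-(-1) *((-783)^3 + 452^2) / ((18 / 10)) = -2399221915 / 9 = -266580212.78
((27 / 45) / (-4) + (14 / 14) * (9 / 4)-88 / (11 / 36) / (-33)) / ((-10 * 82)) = -1191 / 90200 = -0.01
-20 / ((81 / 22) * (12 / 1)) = -110 / 243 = -0.45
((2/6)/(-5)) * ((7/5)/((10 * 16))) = -7/12000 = -0.00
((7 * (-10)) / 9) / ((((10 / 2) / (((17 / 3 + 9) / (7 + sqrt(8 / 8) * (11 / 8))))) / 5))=-24640 / 1809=-13.62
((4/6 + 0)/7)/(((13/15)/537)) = 5370/91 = 59.01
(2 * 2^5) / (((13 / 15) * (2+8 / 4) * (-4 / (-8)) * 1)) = 36.92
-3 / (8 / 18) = -27 / 4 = -6.75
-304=-304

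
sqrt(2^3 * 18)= 12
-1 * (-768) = 768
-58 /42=-29 /21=-1.38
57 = 57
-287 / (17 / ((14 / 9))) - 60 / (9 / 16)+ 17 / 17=-20185 / 153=-131.93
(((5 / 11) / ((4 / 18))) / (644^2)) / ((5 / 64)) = 18 / 285131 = 0.00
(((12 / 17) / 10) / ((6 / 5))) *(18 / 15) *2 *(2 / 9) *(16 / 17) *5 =128 / 867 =0.15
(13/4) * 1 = 13/4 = 3.25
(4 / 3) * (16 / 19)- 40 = -2216 / 57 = -38.88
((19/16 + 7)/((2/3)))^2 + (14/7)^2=158545/1024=154.83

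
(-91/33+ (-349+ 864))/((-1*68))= -4226/561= -7.53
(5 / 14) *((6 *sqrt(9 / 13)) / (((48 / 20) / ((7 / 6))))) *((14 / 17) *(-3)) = -525 *sqrt(13) / 884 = -2.14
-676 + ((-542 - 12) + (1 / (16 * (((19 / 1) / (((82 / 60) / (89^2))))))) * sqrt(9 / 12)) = -1230.00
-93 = -93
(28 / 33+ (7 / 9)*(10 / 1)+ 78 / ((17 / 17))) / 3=8576 / 297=28.88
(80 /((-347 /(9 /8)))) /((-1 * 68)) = 0.00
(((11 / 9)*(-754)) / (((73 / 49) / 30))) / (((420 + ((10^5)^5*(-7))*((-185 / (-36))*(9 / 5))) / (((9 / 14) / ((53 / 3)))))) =2871 / 2752942307692307692307690522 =0.00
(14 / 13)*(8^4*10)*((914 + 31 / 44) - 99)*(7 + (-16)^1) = -46308003840 / 143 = -323832194.69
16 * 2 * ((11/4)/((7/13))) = 1144/7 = 163.43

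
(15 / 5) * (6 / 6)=3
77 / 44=1.75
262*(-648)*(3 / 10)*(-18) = 4583952 / 5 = 916790.40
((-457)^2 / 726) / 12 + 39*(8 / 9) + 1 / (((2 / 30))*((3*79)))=40401895 / 688248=58.70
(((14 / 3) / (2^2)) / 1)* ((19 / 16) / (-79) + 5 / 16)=329 / 948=0.35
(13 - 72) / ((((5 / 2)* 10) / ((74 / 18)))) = -2183 / 225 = -9.70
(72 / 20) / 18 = 1 / 5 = 0.20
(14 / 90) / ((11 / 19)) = 133 / 495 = 0.27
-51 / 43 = -1.19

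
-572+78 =-494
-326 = -326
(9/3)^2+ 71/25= 296/25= 11.84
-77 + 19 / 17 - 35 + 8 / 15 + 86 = -24.35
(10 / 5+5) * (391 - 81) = 2170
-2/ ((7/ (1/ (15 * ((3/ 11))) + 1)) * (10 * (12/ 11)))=-22/ 675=-0.03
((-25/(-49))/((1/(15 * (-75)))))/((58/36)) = -506250/1421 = -356.26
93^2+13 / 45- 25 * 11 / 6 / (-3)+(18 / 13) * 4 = 3381341 / 390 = 8670.11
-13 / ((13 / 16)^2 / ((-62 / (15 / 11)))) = 174592 / 195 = 895.34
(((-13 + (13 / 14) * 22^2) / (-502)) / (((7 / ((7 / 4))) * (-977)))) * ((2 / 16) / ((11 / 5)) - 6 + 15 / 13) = -1287565 / 1208478656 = -0.00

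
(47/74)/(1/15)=705/74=9.53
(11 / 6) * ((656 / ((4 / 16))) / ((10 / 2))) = 14432 / 15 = 962.13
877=877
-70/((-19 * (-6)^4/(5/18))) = 175/221616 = 0.00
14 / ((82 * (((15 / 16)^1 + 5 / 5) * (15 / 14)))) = 1568 / 19065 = 0.08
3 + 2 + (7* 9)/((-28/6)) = -8.50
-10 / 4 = -5 / 2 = -2.50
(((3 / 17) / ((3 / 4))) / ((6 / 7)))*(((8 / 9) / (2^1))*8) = 448 / 459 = 0.98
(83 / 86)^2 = 6889 / 7396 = 0.93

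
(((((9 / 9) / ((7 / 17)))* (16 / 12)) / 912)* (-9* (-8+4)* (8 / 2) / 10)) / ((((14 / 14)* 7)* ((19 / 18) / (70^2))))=12240 / 361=33.91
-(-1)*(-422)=-422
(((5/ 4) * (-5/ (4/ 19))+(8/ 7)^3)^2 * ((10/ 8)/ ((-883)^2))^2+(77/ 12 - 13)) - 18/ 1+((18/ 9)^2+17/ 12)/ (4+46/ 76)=-34285415135307821484731/ 1464741568313117265920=-23.41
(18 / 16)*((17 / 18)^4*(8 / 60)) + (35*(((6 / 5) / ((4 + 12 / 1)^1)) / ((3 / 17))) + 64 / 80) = 11053513 / 699840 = 15.79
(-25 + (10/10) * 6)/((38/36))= -18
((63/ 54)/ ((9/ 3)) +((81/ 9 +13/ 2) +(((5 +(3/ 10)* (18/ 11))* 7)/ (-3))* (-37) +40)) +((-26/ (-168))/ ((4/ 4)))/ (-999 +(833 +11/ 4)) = 1199058004/ 2262645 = 529.94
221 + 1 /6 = 1327 /6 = 221.17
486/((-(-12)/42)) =1701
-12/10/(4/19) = -57/10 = -5.70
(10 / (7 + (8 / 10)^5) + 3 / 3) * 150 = 2707450 / 7633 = 354.70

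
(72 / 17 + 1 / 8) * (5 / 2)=2965 / 272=10.90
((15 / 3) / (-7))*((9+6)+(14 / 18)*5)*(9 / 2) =-425 / 7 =-60.71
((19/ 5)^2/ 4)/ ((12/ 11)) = 3971/ 1200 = 3.31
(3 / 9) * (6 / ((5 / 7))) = 14 / 5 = 2.80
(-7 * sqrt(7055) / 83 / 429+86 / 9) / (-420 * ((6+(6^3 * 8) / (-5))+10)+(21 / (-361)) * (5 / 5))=31046 / 449765379-361 * sqrt(7055) / 254203108731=0.00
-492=-492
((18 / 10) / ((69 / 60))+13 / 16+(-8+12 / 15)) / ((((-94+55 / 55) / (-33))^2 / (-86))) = 46166219 / 884120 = 52.22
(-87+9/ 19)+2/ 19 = -1642/ 19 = -86.42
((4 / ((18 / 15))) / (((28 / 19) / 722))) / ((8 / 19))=651605 / 168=3878.60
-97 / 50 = -1.94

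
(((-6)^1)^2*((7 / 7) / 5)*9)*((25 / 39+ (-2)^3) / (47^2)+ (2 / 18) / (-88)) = -188073 / 631774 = -0.30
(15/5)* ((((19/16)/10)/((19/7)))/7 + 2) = 963/160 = 6.02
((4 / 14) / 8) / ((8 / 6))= 3 / 112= 0.03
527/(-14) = -527/14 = -37.64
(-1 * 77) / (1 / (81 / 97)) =-6237 / 97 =-64.30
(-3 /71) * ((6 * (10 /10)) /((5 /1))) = -18 /355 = -0.05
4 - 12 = -8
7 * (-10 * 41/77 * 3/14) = -615/77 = -7.99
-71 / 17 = -4.18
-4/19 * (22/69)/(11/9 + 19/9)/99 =-4/19665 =-0.00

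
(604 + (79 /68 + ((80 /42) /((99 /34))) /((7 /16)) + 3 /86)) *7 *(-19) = -490514303225 /6078996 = -80690.02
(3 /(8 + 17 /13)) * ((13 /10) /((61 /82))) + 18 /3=242217 /36905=6.56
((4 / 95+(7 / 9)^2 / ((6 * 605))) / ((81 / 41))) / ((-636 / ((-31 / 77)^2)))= -1860948631 / 341270560234296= -0.00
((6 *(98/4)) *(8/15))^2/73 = 153664/1825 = 84.20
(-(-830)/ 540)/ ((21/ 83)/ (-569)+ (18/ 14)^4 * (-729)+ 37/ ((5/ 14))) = -47057691205/ 57817236614436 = -0.00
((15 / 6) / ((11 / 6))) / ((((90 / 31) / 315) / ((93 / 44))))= 302715 / 968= 312.72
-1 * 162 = -162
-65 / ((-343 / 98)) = 130 / 7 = 18.57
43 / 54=0.80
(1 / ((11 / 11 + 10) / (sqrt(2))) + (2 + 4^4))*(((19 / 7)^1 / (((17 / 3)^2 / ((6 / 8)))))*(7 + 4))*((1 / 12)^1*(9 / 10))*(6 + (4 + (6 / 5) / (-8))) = 303183*sqrt(2) / 6473600 + 430216677 / 3236800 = 132.98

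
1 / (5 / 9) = 9 / 5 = 1.80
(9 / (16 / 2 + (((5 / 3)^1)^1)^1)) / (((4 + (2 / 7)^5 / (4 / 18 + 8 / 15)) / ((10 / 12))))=12857355 / 66328568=0.19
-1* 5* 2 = -10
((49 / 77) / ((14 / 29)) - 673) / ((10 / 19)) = -280763 / 220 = -1276.20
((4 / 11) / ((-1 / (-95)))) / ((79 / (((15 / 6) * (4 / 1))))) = 3800 / 869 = 4.37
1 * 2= 2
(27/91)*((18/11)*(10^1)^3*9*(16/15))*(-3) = -13996800/1001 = -13982.82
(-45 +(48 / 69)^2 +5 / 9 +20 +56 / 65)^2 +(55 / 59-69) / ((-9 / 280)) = 14980353606561584 / 5650346587275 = 2651.23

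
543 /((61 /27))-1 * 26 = 214.34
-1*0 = 0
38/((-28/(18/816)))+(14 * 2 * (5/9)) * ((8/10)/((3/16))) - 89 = -1164883/51408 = -22.66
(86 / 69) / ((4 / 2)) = 43 / 69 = 0.62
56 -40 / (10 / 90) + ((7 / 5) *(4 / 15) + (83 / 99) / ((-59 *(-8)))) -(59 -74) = -337171597 / 1168200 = -288.62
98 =98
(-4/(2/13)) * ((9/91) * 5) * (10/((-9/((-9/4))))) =-225/7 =-32.14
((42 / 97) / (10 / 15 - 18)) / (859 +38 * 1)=-21 / 754078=-0.00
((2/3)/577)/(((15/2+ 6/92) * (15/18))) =46/250995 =0.00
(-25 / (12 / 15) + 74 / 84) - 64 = -7927 / 84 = -94.37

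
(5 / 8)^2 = 25 / 64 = 0.39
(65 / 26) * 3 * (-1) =-7.50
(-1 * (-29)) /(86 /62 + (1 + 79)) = 31 /87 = 0.36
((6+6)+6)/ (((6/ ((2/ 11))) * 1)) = 6/ 11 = 0.55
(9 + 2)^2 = 121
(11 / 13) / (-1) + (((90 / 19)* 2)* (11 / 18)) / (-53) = -12507 / 13091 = -0.96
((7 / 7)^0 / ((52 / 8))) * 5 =10 / 13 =0.77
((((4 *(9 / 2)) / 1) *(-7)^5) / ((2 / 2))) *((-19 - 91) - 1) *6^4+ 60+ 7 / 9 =391681622851 / 9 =43520180316.78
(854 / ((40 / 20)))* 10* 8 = 34160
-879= -879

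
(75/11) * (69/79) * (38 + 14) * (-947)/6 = -42472950/869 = -48875.66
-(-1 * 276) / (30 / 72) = 3312 / 5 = 662.40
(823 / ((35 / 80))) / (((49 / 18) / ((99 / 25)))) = 23465376 / 8575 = 2736.49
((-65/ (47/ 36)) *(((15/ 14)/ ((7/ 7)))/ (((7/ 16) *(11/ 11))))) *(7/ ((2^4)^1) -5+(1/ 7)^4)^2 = -269524265829975/ 106210693624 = -2537.64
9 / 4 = 2.25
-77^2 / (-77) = 77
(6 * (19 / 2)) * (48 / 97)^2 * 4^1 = 525312 / 9409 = 55.83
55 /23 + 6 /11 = 743 /253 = 2.94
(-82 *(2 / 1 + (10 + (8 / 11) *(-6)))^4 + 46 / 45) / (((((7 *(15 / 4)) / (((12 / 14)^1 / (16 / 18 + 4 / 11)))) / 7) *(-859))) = 367427716708 / 6202559825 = 59.24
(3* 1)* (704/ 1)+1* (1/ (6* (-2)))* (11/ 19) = 481525/ 228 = 2111.95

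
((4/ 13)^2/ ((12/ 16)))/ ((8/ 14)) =112/ 507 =0.22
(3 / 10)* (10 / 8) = 0.38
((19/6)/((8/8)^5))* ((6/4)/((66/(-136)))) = -323/33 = -9.79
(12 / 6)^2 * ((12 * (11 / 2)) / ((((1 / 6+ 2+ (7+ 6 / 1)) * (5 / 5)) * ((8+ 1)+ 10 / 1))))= 1584 / 1729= 0.92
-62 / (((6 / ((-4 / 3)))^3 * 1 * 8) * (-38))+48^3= 1531809761 / 13851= 110592.00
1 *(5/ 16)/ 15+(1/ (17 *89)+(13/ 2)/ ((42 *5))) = 44437/ 847280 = 0.05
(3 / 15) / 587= 1 / 2935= 0.00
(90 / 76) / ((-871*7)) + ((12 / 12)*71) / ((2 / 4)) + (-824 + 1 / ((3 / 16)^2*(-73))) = -103871813945 / 152217702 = -682.39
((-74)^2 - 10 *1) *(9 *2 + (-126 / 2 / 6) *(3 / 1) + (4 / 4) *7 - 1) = -40995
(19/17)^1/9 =19/153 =0.12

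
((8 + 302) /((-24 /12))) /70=-31 /14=-2.21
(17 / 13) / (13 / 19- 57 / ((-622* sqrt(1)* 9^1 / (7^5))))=602718 / 79190605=0.01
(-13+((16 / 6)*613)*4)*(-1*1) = -19577 / 3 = -6525.67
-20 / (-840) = 1 / 42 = 0.02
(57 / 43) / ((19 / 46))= 138 / 43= 3.21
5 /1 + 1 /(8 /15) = 55 /8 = 6.88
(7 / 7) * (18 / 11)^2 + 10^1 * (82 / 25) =21464 / 605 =35.48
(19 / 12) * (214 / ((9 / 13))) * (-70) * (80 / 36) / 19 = -973700 / 243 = -4007.00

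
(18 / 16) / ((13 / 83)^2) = 62001 / 1352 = 45.86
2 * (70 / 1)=140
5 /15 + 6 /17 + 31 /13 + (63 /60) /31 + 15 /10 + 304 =126855073 /411060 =308.60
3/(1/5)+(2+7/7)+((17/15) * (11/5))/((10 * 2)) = 27187/1500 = 18.12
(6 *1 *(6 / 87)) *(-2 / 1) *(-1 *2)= 48 / 29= 1.66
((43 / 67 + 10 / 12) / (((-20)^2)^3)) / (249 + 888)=593 / 29252736000000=0.00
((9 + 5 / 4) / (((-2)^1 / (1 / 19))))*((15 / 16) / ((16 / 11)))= -6765 / 38912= -0.17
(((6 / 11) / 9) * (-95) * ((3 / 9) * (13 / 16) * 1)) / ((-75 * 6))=247 / 71280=0.00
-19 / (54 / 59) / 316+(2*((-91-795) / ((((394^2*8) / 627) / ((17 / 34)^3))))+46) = 242762630243 / 5297894208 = 45.82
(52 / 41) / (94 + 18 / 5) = 65 / 5002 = 0.01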